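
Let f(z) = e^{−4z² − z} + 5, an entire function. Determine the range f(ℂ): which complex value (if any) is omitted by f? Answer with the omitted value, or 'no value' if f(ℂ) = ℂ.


Little Picard bounds the complement of f(ℂ) to at most one point.
The exponent g(z) = −4z² − z is a nonconstant polynomial, hence surjective onto ℂ. So e^{g(z)} takes every value in {e^w : w ∈ ℂ} = ℂ ∖ {0}. Adding 5 shifts the range to ℂ ∖ {5}. f omits exactly 5.

Omitted value: 5.


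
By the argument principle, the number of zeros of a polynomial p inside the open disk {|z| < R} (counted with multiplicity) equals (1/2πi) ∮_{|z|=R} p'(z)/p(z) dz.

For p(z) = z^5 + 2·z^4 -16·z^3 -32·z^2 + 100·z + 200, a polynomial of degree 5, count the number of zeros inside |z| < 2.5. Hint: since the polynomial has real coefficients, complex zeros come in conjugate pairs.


The zeros of p are: (-3 + 1i), (-3 - 1i), -2, (3 + 1i), (3 - 1i).
Their magnitudes are: 3.162, 3.162, 2, 3.162, 3.162.
Zeros with |z| < R = 2.5: -2.
Count = 1.
By the argument principle, (1/2πi) ∮_{|z|=R} p'(z)/p(z) dz equals exactly this count.

Number of zeros inside |z| < 2.5: 1.


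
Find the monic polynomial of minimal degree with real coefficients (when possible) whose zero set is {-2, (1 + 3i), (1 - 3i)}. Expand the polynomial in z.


The polynomial is p(z) = ∏_{α ∈ S} (z − α), where S = {-2, (1 + 3i), (1 - 3i)}.
Expanding the product yields: p(z) = z^3 + 6·z + 20.
Note conjugate pairs combine to real quadratics: (z − (1+3i))(z − (1−3i)) = z² − 2z + 10.
The resulting polynomial has degree 3 and real coefficients as required.

p(z) = z^3 + 6·z + 20.


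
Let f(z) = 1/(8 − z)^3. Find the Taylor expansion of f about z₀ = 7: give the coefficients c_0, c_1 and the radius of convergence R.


Let w = z − z₀, so z = z₀ + w.
Then 8 − z = 8 − (z₀ + w) = (8 − z₀) − w = 1 − w.
f(z) = 1/(1 − w)^3 = (1/(1)^3) · (1 − w/(1))^{−3}.
By the binomial series (1−u)^{−3} = Σ_{n≥0} C(n+2, 2) u^n for |u|<1, with u = w/(1):
  c_n = C(n+2, 2) / (1)^(n+3).
  c_0 = 1/(1)^3 = 1.
  c_1 = 3/(1)^4 = 3.
The series is valid for |w/d| < 1, i.e. |z − z₀| < |d|.
Radius of convergence: R = |8 − z₀| = |1| = 1 (distance from z₀ to the singularity z = 8).

c_0 = 1, c_1 = 3; R = 1.


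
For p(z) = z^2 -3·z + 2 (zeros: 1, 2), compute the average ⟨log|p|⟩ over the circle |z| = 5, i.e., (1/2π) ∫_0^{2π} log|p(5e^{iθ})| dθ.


Zeros: 1, 2; r = 5.
Inside |z| < r: 1, 2. Outside (|z| ≥ r): ∅.
p(0) = 2, so log|p(0)| = log(2) = 0.6931.
Apply Jensen: I(r) = log|p(0)| + Σ_k log(r/|z_k|), summed over zeros inside |z| < r.
  log(r/|z_k|) for z_k = 1: log(5/1) = 1.6094
  log(r/|z_k|) for z_k = 2: log(5/2) = 0.9163
Sum over inside zeros: 2.5257.
I(r) = log|p(0)| + (inside sum) = 0.6931 + 2.5257 = 3.2189.
Closed form (all zeros inside, monic): I(r) = n·log(r) = 2·log(5) = 3.2189. ✓

I(r) ≈ 3.2189.


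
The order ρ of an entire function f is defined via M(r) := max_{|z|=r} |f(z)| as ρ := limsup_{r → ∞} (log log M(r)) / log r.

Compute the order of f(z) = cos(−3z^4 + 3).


Write cos(w) = (e^{iw} ± e^{−iw})/(2 or 2i), so |cos(w)| ≤ e^{|w|}. With w = −3z^4 + 3, |w| ≤ 3r^4 + 3 on |z|=r, giving M(r) ≤ e^{3r^4 + 3} and ρ ≤ 4. For the lower bound, choose z on |z|=r with -3z^4 purely imaginary of modulus 3r^4; then |cos(−3z^4 + 3)| grows like e^{3r^4}/2, so ρ ≥ 4. Hence ρ = 4.
Therefore ρ = 4.

Order ρ = 4.


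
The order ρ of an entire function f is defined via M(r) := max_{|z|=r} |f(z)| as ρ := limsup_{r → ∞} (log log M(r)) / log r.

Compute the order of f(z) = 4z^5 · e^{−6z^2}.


M(r) = max_{|z|=r} |4|·|z|^5·|e^{−6z^2}| = 4·r^5 · e^{6r^2} (the factors attain their maxima compatibly on |z|=r). Then log M(r) = log 4 + 5·log r + 6r^2, dominated by the last term, so log log M(r) ~ 2·log r. The polynomial factor 4z^5 contributes only a log r term and does not affect the order. ρ = 2.
Therefore ρ = 2.

Order ρ = 2.


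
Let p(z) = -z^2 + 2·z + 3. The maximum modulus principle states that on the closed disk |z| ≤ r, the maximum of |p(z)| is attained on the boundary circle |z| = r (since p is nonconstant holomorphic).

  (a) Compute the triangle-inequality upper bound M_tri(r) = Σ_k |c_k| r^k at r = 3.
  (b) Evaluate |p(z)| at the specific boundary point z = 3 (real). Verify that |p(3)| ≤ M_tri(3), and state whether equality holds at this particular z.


Coefficients: c_0 = 3, c_1 = 2, c_2 = -1. Radius r = 3.
Part (a). Triangle bound: M_tri(r) = Σ_k |c_k| r^k
  = |3|·3^0 + |2|·3^1 + |-1|·3^2
  = 3 + 6 + 9 = 18.
This bounds M(r) := max_{|z|=r} |p(z)| from above; equality holds iff all terms c_k z^k can be made to align in phase at a single z on |z|=r.
Part (b). At z = 3 (real, on the circle |z| = r):
  p(3) = (3)·3^0 + (2)·3^1 + (-1)·3^2 = 0.
  |p(3)| = 0.
Check: |p(3)| = 0 ≤ 18 = M_tri(3). ✓ Equality does not hold at z = 3 (the coefficients have mixed signs, so the terms do not all align in phase there).

M_tri(3) = 18; |p(3)| = 0; equality at z=3: no.


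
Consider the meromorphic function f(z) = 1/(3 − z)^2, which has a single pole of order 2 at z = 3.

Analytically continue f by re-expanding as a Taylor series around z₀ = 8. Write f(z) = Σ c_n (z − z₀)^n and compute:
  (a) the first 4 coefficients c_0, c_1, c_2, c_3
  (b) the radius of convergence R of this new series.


Let w = z − z₀, so z = z₀ + w.
Then 3 − z = 3 − (z₀ + w) = (3 − z₀) − w = -5 − w.
f(z) = 1/(-5 − w)^2 = (1/(-5)^2) · (1 − w/(-5))^{−2}.
By the binomial series (1−u)^{−2} = Σ_{n≥0} C(n+1, 1) u^n for |u|<1, with u = w/(-5):
  c_n = C(n+1, 1) / (-5)^(n+2).
  c_0 = 1/(-5)^2 = 1/25.
  c_1 = 2/(-5)^3 = -2/125.
  c_2 = 3/(-5)^4 = 3/625.
  c_3 = 4/(-5)^5 = -4/3125.
The series is valid for |w/d| < 1, i.e. |z − z₀| < |d|.
Radius of convergence: R = |3 − z₀| = |-5| = 5 (distance from z₀ to the singularity z = 3).

c_0 = 1/25, c_1 = -2/125, c_2 = 3/625, c_3 = -4/3125; R = 5.


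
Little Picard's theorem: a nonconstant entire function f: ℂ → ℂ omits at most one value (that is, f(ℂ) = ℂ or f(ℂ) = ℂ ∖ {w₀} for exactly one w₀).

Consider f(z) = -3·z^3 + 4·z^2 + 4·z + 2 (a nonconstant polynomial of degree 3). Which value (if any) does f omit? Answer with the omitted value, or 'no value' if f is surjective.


Little Picard bounds the complement of f(ℂ) to at most one point.
For every w ∈ ℂ, the equation p(z) − w = 0 is a nonconstant polynomial in z and hence has at least one root by the fundamental theorem of algebra. So p is surjective onto ℂ, omitting no value.

Omitted value: no value.


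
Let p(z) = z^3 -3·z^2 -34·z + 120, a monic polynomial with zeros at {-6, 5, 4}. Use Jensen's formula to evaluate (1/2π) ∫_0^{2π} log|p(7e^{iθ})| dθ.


Zeros: -6, 4, 5; r = 7.
Inside |z| < r: -6, 4, 5. Outside (|z| ≥ r): ∅.
p(0) = 120, so log|p(0)| = log(120) = 4.7875.
Apply Jensen: I(r) = log|p(0)| + Σ_k log(r/|z_k|), summed over zeros inside |z| < r.
  log(r/|z_k|) for z_k = -6: log(7/6) = 0.1542
  log(r/|z_k|) for z_k = 5: log(7/5) = 0.3365
  log(r/|z_k|) for z_k = 4: log(7/4) = 0.5596
Sum over inside zeros: 1.0502.
I(r) = log|p(0)| + (inside sum) = 4.7875 + 1.0502 = 5.8377.
Closed form (all zeros inside, monic): I(r) = n·log(r) = 3·log(7) = 5.8377. ✓

I(r) ≈ 5.8377.


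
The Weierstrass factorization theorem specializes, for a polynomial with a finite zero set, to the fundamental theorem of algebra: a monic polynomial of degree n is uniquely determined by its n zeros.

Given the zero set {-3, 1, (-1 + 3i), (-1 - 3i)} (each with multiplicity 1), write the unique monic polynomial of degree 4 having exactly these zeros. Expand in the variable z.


The polynomial is p(z) = ∏_{α ∈ S} (z − α), where S = {-3, 1, (-1 + 3i), (-1 - 3i)}.
Expanding the product yields: p(z) = z^4 + 4·z^3 + 11·z^2 + 14·z -30.
Note conjugate pairs combine to real quadratics: (z − (-1+3i))(z − (-1−3i)) = z² + 2z + 10.
The resulting polynomial has degree 4 and real coefficients as required.

p(z) = z^4 + 4·z^3 + 11·z^2 + 14·z -30.


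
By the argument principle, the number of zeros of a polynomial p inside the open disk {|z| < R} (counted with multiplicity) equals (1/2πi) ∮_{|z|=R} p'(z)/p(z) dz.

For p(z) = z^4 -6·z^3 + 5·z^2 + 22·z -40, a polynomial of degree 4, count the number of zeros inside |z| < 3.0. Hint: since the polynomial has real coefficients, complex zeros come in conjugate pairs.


The zeros of p are: 4, -2, (2 + 1i), (2 - 1i).
Their magnitudes are: 4, 2, 2.236, 2.236.
Zeros with |z| < R = 3.0: -2, (2 + 1i), (2 - 1i).
Count = 3.
By the argument principle, (1/2πi) ∮_{|z|=R} p'(z)/p(z) dz equals exactly this count.

Number of zeros inside |z| < 3.0: 3.


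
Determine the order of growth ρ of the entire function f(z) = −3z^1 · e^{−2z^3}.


M(r) = max_{|z|=r} |-3|·|z|^1·|e^{−2z^3}| = 3·r^1 · e^{2r^3} (the factors attain their maxima compatibly on |z|=r). Then log M(r) = log 3 + 1·log r + 2r^3, dominated by the last term, so log log M(r) ~ 3·log r. The polynomial factor -3z^1 contributes only a log r term and does not affect the order. ρ = 3.
Therefore ρ = 3.

Order ρ = 3.


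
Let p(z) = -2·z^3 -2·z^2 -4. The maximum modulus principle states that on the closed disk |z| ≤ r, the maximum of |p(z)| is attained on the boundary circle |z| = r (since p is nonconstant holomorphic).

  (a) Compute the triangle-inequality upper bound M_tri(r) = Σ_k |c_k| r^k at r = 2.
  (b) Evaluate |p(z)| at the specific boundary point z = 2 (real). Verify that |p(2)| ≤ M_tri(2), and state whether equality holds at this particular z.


Coefficients: c_0 = -4, c_1 = 0, c_2 = -2, c_3 = -2. Radius r = 2.
Part (a). Triangle bound: M_tri(r) = Σ_k |c_k| r^k
  = |-4|·2^0 + |0|·2^1 + |-2|·2^2 + |-2|·2^3
  = 4 + 0 + 8 + 16 = 28.
This bounds M(r) := max_{|z|=r} |p(z)| from above; equality holds iff all terms c_k z^k can be made to align in phase at a single z on |z|=r.
Part (b). At z = 2 (real, on the circle |z| = r):
  p(2) = (-4)·2^0 + (0)·2^1 + (-2)·2^2 + (-2)·2^3 = -28.
  |p(2)| = 28.
Since all nonzero coefficients share the same sign, |p(2)| = 28 = M_tri(2); the triangle bound is attained at z = 2, so in fact M(r) = 28.

M_tri(2) = 28; |p(2)| = 28; equality at z=2: yes.


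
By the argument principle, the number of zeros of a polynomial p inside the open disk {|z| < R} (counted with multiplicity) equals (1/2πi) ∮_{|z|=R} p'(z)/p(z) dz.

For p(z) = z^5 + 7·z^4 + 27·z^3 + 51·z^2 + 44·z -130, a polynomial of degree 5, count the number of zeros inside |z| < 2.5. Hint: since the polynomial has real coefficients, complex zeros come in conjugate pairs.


The zeros of p are: (-3 + 2i), (-3 - 2i), 1, (-1 + 3i), (-1 - 3i).
Their magnitudes are: 3.606, 3.606, 1, 3.162, 3.162.
Zeros with |z| < R = 2.5: 1.
Count = 1.
By the argument principle, (1/2πi) ∮_{|z|=R} p'(z)/p(z) dz equals exactly this count.

Number of zeros inside |z| < 2.5: 1.


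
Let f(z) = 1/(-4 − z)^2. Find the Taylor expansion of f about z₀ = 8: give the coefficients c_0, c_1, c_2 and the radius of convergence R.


Let w = z − z₀, so z = z₀ + w.
Then -4 − z = -4 − (z₀ + w) = (-4 − z₀) − w = -12 − w.
f(z) = 1/(-12 − w)^2 = (1/(-12)^2) · (1 − w/(-12))^{−2}.
By the binomial series (1−u)^{−2} = Σ_{n≥0} C(n+1, 1) u^n for |u|<1, with u = w/(-12):
  c_n = C(n+1, 1) / (-12)^(n+2).
  c_0 = 1/(-12)^2 = 1/144.
  c_1 = 2/(-12)^3 = -1/864.
  c_2 = 3/(-12)^4 = 1/6912.
The series is valid for |w/d| < 1, i.e. |z − z₀| < |d|.
Radius of convergence: R = |-4 − z₀| = |-12| = 12 (distance from z₀ to the singularity z = -4).

c_0 = 1/144, c_1 = -1/864, c_2 = 1/6912; R = 12.


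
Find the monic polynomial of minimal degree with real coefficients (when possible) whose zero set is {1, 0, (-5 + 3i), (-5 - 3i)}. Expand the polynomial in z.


The polynomial is p(z) = ∏_{α ∈ S} (z − α), where S = {1, 0, (-5 + 3i), (-5 - 3i)}.
Expanding the product yields: p(z) = z^4 + 9·z^3 + 24·z^2 -34·z.
Note conjugate pairs combine to real quadratics: (z − (-5+3i))(z − (-5−3i)) = z² + 10z + 34.
The resulting polynomial has degree 4 and real coefficients as required.

p(z) = z^4 + 9·z^3 + 24·z^2 -34·z.


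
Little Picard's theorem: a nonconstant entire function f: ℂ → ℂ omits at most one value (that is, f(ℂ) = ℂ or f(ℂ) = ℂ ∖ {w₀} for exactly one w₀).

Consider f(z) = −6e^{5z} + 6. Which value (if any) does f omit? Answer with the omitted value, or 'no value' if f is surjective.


Little Picard bounds the complement of f(ℂ) to at most one point.
e^{5z} is never zero on ℂ, so -6·e^{5z} takes every value in ℂ ∖ {0}. Adding 6 shifts the range to ℂ ∖ {6}. Thus f omits exactly the value 6.

Omitted value: 6.


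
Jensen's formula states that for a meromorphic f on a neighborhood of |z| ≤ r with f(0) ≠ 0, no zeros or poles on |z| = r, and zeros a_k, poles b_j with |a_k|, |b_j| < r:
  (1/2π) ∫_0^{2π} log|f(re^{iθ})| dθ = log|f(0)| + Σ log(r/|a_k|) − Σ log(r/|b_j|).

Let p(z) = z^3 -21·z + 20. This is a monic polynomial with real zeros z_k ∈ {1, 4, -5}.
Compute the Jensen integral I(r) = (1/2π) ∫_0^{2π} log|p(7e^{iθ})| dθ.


Zeros: -5, 1, 4; r = 7.
Inside |z| < r: -5, 1, 4. Outside (|z| ≥ r): ∅.
p(0) = 20, so log|p(0)| = log(20) = 2.9957.
Apply Jensen: I(r) = log|p(0)| + Σ_k log(r/|z_k|), summed over zeros inside |z| < r.
  log(r/|z_k|) for z_k = 1: log(7/1) = 1.9459
  log(r/|z_k|) for z_k = 4: log(7/4) = 0.5596
  log(r/|z_k|) for z_k = -5: log(7/5) = 0.3365
Sum over inside zeros: 2.8420.
I(r) = log|p(0)| + (inside sum) = 2.9957 + 2.8420 = 5.8377.
Closed form (all zeros inside, monic): I(r) = n·log(r) = 3·log(7) = 5.8377. ✓

I(r) ≈ 5.8377.


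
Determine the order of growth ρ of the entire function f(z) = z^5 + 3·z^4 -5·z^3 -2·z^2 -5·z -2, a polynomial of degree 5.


|f(z)| ≤ Σ|c_k|·r^k = O(r^5) as r → ∞. Polynomial growth is O(e^{r^ε}) for every ε > 0 (since r^5/e^{r^ε} → 0), so ρ ≤ ε for all ε > 0, i.e. ρ = 0. Every nonconstant polynomial has order 0.
Therefore ρ = 0.

Order ρ = 0.


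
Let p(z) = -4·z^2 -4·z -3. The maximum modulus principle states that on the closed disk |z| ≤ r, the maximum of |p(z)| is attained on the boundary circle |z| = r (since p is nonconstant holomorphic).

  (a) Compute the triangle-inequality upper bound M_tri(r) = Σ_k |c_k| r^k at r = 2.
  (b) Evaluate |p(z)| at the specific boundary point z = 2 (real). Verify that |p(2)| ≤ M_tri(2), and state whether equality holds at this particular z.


Coefficients: c_0 = -3, c_1 = -4, c_2 = -4. Radius r = 2.
Part (a). Triangle bound: M_tri(r) = Σ_k |c_k| r^k
  = |-3|·2^0 + |-4|·2^1 + |-4|·2^2
  = 3 + 8 + 16 = 27.
This bounds M(r) := max_{|z|=r} |p(z)| from above; equality holds iff all terms c_k z^k can be made to align in phase at a single z on |z|=r.
Part (b). At z = 2 (real, on the circle |z| = r):
  p(2) = (-3)·2^0 + (-4)·2^1 + (-4)·2^2 = -27.
  |p(2)| = 27.
Since all nonzero coefficients share the same sign, |p(2)| = 27 = M_tri(2); the triangle bound is attained at z = 2, so in fact M(r) = 27.

M_tri(2) = 27; |p(2)| = 27; equality at z=2: yes.


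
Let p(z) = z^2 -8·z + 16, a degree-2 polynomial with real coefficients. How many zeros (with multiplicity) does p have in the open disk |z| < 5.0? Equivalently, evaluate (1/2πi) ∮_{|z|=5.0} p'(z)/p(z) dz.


The zeros of p are: 4, 4.
Their magnitudes are: 4, 4.
Zeros with |z| < R = 5.0: 4, 4.
Count = 2.
By the argument principle, (1/2πi) ∮_{|z|=R} p'(z)/p(z) dz equals exactly this count.

Number of zeros inside |z| < 5.0: 2.


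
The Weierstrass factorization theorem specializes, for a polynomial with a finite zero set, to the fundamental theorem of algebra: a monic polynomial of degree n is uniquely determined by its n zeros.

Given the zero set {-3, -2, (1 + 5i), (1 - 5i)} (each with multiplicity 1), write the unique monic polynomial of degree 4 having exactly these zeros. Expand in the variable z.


The polynomial is p(z) = ∏_{α ∈ S} (z − α), where S = {-3, -2, (1 + 5i), (1 - 5i)}.
Expanding the product yields: p(z) = z^4 + 3·z^3 + 22·z^2 + 118·z + 156.
Note conjugate pairs combine to real quadratics: (z − (1+5i))(z − (1−5i)) = z² − 2z + 26.
The resulting polynomial has degree 4 and real coefficients as required.

p(z) = z^4 + 3·z^3 + 22·z^2 + 118·z + 156.


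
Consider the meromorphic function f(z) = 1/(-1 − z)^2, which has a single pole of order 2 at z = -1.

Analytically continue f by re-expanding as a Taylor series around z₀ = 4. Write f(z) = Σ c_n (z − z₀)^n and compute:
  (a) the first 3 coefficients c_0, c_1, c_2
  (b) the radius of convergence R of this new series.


Let w = z − z₀, so z = z₀ + w.
Then -1 − z = -1 − (z₀ + w) = (-1 − z₀) − w = -5 − w.
f(z) = 1/(-5 − w)^2 = (1/(-5)^2) · (1 − w/(-5))^{−2}.
By the binomial series (1−u)^{−2} = Σ_{n≥0} C(n+1, 1) u^n for |u|<1, with u = w/(-5):
  c_n = C(n+1, 1) / (-5)^(n+2).
  c_0 = 1/(-5)^2 = 1/25.
  c_1 = 2/(-5)^3 = -2/125.
  c_2 = 3/(-5)^4 = 3/625.
The series is valid for |w/d| < 1, i.e. |z − z₀| < |d|.
Radius of convergence: R = |-1 − z₀| = |-5| = 5 (distance from z₀ to the singularity z = -1).

c_0 = 1/25, c_1 = -2/125, c_2 = 3/625; R = 5.


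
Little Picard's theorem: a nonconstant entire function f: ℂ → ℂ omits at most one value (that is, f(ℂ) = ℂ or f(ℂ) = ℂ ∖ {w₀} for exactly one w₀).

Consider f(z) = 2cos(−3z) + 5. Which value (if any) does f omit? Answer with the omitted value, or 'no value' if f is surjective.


Little Picard bounds the complement of f(ℂ) to at most one point.
cos is entire and surjective onto ℂ: for every w ∈ ℂ, cos(ζ) = w has a solution ζ ∈ ℂ (e.g., via the complex inverse arccos). With ζ = −3z this gives z = ζ/(-3). Then 2·cos(−3z) takes every value in 2·ℂ = ℂ, and adding 5 is a bijection of ℂ. So f is surjective and omits no value. (Note: only on the real line is cos bounded by [−1, 1].)

Omitted value: no value.


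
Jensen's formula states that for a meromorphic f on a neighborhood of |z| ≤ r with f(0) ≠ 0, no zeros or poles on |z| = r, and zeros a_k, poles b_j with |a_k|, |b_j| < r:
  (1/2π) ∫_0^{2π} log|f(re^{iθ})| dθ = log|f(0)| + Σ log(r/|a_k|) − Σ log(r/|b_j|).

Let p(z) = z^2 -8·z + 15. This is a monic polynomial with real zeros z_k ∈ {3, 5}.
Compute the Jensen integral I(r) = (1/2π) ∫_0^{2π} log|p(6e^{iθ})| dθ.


Zeros: 3, 5; r = 6.
Inside |z| < r: 3, 5. Outside (|z| ≥ r): ∅.
p(0) = 15, so log|p(0)| = log(15) = 2.7081.
Apply Jensen: I(r) = log|p(0)| + Σ_k log(r/|z_k|), summed over zeros inside |z| < r.
  log(r/|z_k|) for z_k = 3: log(6/3) = 0.6931
  log(r/|z_k|) for z_k = 5: log(6/5) = 0.1823
Sum over inside zeros: 0.8755.
I(r) = log|p(0)| + (inside sum) = 2.7081 + 0.8755 = 3.5835.
Closed form (all zeros inside, monic): I(r) = n·log(r) = 2·log(6) = 3.5835. ✓

I(r) ≈ 3.5835.


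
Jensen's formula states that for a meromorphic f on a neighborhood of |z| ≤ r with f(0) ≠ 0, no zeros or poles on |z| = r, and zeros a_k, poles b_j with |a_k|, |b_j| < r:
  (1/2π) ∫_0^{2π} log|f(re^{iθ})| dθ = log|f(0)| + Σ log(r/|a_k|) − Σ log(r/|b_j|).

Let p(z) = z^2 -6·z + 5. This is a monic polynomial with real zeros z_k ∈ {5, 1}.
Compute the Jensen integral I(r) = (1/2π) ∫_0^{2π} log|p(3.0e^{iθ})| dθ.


Zeros: 1, 5; r = 3.0.
Inside |z| < r: 1. Outside (|z| ≥ r): 5.
p(0) = 5, so log|p(0)| = log(5) = 1.6094.
Apply Jensen: I(r) = log|p(0)| + Σ_k log(r/|z_k|), summed over zeros inside |z| < r.
  log(r/|z_k|) for z_k = 1: log(3.0/1) = 1.0986
  Outside zeros (5) contribute nothing to the Jensen sum.
Sum over inside zeros: 1.0986.
I(r) = log|p(0)| + (inside sum) = 1.6094 + 1.0986 = 2.7081.
Note: since some zeros are outside |z| ≤ r, the simplified n·log(r) form does NOT apply — only the inside zeros contribute.

I(r) ≈ 2.7081.


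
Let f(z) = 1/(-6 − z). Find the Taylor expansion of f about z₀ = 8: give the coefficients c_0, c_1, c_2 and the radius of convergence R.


Let w = z − z₀, so z = z₀ + w.
Then -6 − z = -6 − (z₀ + w) = (-6 − z₀) − w = -14 − w.
f(z) = 1/(-14 − w) = (1/(-14)) · 1/(1 − w/(-14)) = Σ_{n≥0} w^n / (-14)^(n+1).
So c_n = 1/(-14)^(n+1):
  c_0 = 1/(-14)^1 = -1/14.
  c_1 = 1/(-14)^2 = 1/196.
  c_2 = 1/(-14)^3 = -1/2744.
The series is valid for |w/d| < 1, i.e. |z − z₀| < |d|.
Radius of convergence: R = |-6 − z₀| = |-14| = 14 (distance from z₀ to the singularity z = -6).

c_0 = -1/14, c_1 = 1/196, c_2 = -1/2744; R = 14.


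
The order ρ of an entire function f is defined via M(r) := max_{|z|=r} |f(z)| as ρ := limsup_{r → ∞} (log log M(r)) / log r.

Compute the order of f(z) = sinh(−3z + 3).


sinh(w) is a linear combination of e^{iw} and e^{−iw} (or e^w, e^{−w} in the hyperbolic case), so |sinh(w)| ≤ e^{|w|}. With w = −3z + 3, |w| ≤ 3|z| + 3 = 3r + 3 on |z| = r, giving M(r) ≤ e^{3r + 3}, so ρ ≤ 1. On a suitable ray (z = it for sin/cos; z = t for sinh/cosh, t real → ∞), |sinh(−3z + 3)| grows like e^{3|t|}/2, so ρ ≥ 1. Hence ρ = 1.
Therefore ρ = 1.

Order ρ = 1.


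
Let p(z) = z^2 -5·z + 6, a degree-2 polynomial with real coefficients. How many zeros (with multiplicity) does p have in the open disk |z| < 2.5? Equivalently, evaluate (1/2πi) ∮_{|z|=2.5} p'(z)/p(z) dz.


The zeros of p are: 3, 2.
Their magnitudes are: 3, 2.
Zeros with |z| < R = 2.5: 2.
Count = 1.
By the argument principle, (1/2πi) ∮_{|z|=R} p'(z)/p(z) dz equals exactly this count.

Number of zeros inside |z| < 2.5: 1.


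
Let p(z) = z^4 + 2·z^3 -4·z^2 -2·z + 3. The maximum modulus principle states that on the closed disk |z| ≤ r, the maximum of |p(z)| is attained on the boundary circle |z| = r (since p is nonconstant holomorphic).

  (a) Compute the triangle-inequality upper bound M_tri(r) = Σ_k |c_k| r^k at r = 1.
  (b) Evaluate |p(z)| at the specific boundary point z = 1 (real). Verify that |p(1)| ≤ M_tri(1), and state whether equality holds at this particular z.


Coefficients: c_0 = 3, c_1 = -2, c_2 = -4, c_3 = 2, c_4 = 1. Radius r = 1.
Part (a). Triangle bound: M_tri(r) = Σ_k |c_k| r^k
  = |3|·1^0 + |-2|·1^1 + |-4|·1^2 + |2|·1^3 + |1|·1^4
  = 3 + 2 + 4 + 2 + 1 = 12.
This bounds M(r) := max_{|z|=r} |p(z)| from above; equality holds iff all terms c_k z^k can be made to align in phase at a single z on |z|=r.
Part (b). At z = 1 (real, on the circle |z| = r):
  p(1) = (3)·1^0 + (-2)·1^1 + (-4)·1^2 + (2)·1^3 + (1)·1^4 = 0.
  |p(1)| = 0.
Check: |p(1)| = 0 ≤ 12 = M_tri(1). ✓ Equality does not hold at z = 1 (the coefficients have mixed signs, so the terms do not all align in phase there).

M_tri(1) = 12; |p(1)| = 0; equality at z=1: no.


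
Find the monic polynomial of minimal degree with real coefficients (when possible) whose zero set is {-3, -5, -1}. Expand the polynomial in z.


The polynomial is p(z) = ∏_{α ∈ S} (z − α), where S = {-3, -5, -1}.
Expanding the product yields: p(z) = z^3 + 9·z^2 + 23·z + 15.
The resulting polynomial has degree 3 and real coefficients as required.

p(z) = z^3 + 9·z^2 + 23·z + 15.


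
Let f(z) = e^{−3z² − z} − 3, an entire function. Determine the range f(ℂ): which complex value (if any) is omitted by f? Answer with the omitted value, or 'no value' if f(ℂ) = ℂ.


Little Picard bounds the complement of f(ℂ) to at most one point.
The exponent g(z) = −3z² − z is a nonconstant polynomial, hence surjective onto ℂ. So e^{g(z)} takes every value in {e^w : w ∈ ℂ} = ℂ ∖ {0}. Adding -3 shifts the range to ℂ ∖ {-3}. f omits exactly -3.

Omitted value: -3.


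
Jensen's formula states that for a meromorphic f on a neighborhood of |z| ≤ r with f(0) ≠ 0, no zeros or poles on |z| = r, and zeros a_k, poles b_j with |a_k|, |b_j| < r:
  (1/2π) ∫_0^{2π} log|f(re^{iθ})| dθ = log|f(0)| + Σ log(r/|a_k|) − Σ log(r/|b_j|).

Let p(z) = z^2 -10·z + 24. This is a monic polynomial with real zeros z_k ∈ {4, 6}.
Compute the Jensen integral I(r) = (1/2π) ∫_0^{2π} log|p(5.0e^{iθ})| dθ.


Zeros: 4, 6; r = 5.0.
Inside |z| < r: 4. Outside (|z| ≥ r): 6.
p(0) = 24, so log|p(0)| = log(24) = 3.1781.
Apply Jensen: I(r) = log|p(0)| + Σ_k log(r/|z_k|), summed over zeros inside |z| < r.
  log(r/|z_k|) for z_k = 4: log(5.0/4) = 0.2231
  Outside zeros (6) contribute nothing to the Jensen sum.
Sum over inside zeros: 0.2231.
I(r) = log|p(0)| + (inside sum) = 3.1781 + 0.2231 = 3.4012.
Note: since some zeros are outside |z| ≤ r, the simplified n·log(r) form does NOT apply — only the inside zeros contribute.

I(r) ≈ 3.4012.


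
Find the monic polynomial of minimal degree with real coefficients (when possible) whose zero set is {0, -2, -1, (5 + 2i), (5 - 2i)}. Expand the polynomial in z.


The polynomial is p(z) = ∏_{α ∈ S} (z − α), where S = {0, -2, -1, (5 + 2i), (5 - 2i)}.
Expanding the product yields: p(z) = z^5 -7·z^4 + z^3 + 67·z^2 + 58·z.
Note conjugate pairs combine to real quadratics: (z − (5+2i))(z − (5−2i)) = z² − 10z + 29.
The resulting polynomial has degree 5 and real coefficients as required.

p(z) = z^5 -7·z^4 + z^3 + 67·z^2 + 58·z.


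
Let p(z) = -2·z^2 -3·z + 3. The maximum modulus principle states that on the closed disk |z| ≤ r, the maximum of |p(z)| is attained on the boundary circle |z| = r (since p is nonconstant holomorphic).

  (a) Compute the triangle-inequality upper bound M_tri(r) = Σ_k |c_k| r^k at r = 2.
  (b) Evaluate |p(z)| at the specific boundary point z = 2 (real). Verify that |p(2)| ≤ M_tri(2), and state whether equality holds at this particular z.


Coefficients: c_0 = 3, c_1 = -3, c_2 = -2. Radius r = 2.
Part (a). Triangle bound: M_tri(r) = Σ_k |c_k| r^k
  = |3|·2^0 + |-3|·2^1 + |-2|·2^2
  = 3 + 6 + 8 = 17.
This bounds M(r) := max_{|z|=r} |p(z)| from above; equality holds iff all terms c_k z^k can be made to align in phase at a single z on |z|=r.
Part (b). At z = 2 (real, on the circle |z| = r):
  p(2) = (3)·2^0 + (-3)·2^1 + (-2)·2^2 = -11.
  |p(2)| = 11.
Check: |p(2)| = 11 ≤ 17 = M_tri(2). ✓ Equality does not hold at z = 2 (the coefficients have mixed signs, so the terms do not all align in phase there).

M_tri(2) = 17; |p(2)| = 11; equality at z=2: no.


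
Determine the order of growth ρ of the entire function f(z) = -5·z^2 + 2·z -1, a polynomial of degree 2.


|f(z)| ≤ Σ|c_k|·r^k = O(r^2) as r → ∞. Polynomial growth is O(e^{r^ε}) for every ε > 0 (since r^2/e^{r^ε} → 0), so ρ ≤ ε for all ε > 0, i.e. ρ = 0. Every nonconstant polynomial has order 0.
Therefore ρ = 0.

Order ρ = 0.


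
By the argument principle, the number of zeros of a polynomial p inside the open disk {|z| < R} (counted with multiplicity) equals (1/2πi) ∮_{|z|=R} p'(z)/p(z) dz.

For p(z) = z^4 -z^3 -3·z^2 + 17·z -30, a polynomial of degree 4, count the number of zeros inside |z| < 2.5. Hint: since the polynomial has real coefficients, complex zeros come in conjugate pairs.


The zeros of p are: 2, (1 + 2i), (1 - 2i), -3.
Their magnitudes are: 2, 2.236, 2.236, 3.
Zeros with |z| < R = 2.5: 2, (1 + 2i), (1 - 2i).
Count = 3.
By the argument principle, (1/2πi) ∮_{|z|=R} p'(z)/p(z) dz equals exactly this count.

Number of zeros inside |z| < 2.5: 3.


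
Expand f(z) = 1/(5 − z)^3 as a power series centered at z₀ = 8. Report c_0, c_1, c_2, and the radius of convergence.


Let w = z − z₀, so z = z₀ + w.
Then 5 − z = 5 − (z₀ + w) = (5 − z₀) − w = -3 − w.
f(z) = 1/(-3 − w)^3 = (1/(-3)^3) · (1 − w/(-3))^{−3}.
By the binomial series (1−u)^{−3} = Σ_{n≥0} C(n+2, 2) u^n for |u|<1, with u = w/(-3):
  c_n = C(n+2, 2) / (-3)^(n+3).
  c_0 = 1/(-3)^3 = -1/27.
  c_1 = 3/(-3)^4 = 1/27.
  c_2 = 6/(-3)^5 = -2/81.
The series is valid for |w/d| < 1, i.e. |z − z₀| < |d|.
Radius of convergence: R = |5 − z₀| = |-3| = 3 (distance from z₀ to the singularity z = 5).

c_0 = -1/27, c_1 = 1/27, c_2 = -2/81; R = 3.


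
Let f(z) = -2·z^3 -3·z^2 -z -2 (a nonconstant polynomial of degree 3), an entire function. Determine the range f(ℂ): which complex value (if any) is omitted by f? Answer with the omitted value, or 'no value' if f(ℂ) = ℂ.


Little Picard bounds the complement of f(ℂ) to at most one point.
For every w ∈ ℂ, the equation p(z) − w = 0 is a nonconstant polynomial in z and hence has at least one root by the fundamental theorem of algebra. So p is surjective onto ℂ, omitting no value.

Omitted value: no value.


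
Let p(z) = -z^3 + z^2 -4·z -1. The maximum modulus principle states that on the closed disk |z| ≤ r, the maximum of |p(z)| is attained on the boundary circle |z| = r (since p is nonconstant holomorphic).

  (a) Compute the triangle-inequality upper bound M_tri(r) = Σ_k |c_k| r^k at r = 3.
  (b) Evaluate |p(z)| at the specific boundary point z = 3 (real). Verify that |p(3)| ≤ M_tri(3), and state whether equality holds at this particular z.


Coefficients: c_0 = -1, c_1 = -4, c_2 = 1, c_3 = -1. Radius r = 3.
Part (a). Triangle bound: M_tri(r) = Σ_k |c_k| r^k
  = |-1|·3^0 + |-4|·3^1 + |1|·3^2 + |-1|·3^3
  = 1 + 12 + 9 + 27 = 49.
This bounds M(r) := max_{|z|=r} |p(z)| from above; equality holds iff all terms c_k z^k can be made to align in phase at a single z on |z|=r.
Part (b). At z = 3 (real, on the circle |z| = r):
  p(3) = (-1)·3^0 + (-4)·3^1 + (1)·3^2 + (-1)·3^3 = -31.
  |p(3)| = 31.
Check: |p(3)| = 31 ≤ 49 = M_tri(3). ✓ Equality does not hold at z = 3 (the coefficients have mixed signs, so the terms do not all align in phase there).

M_tri(3) = 49; |p(3)| = 31; equality at z=3: no.


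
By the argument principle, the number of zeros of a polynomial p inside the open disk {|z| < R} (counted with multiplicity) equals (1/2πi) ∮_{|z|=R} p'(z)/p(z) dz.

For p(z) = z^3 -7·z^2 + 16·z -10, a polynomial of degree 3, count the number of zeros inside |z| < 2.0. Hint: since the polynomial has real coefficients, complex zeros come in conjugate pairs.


The zeros of p are: 1, (3 + 1i), (3 - 1i).
Their magnitudes are: 1, 3.162, 3.162.
Zeros with |z| < R = 2.0: 1.
Count = 1.
By the argument principle, (1/2πi) ∮_{|z|=R} p'(z)/p(z) dz equals exactly this count.

Number of zeros inside |z| < 2.0: 1.


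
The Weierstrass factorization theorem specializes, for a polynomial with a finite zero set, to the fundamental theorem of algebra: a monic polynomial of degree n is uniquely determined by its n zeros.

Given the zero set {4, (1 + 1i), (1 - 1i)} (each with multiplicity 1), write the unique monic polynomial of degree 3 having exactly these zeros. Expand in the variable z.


The polynomial is p(z) = ∏_{α ∈ S} (z − α), where S = {4, (1 + 1i), (1 - 1i)}.
Expanding the product yields: p(z) = z^3 -6·z^2 + 10·z -8.
Note conjugate pairs combine to real quadratics: (z − (1+1i))(z − (1−1i)) = z² − 2z + 2.
The resulting polynomial has degree 3 and real coefficients as required.

p(z) = z^3 -6·z^2 + 10·z -8.


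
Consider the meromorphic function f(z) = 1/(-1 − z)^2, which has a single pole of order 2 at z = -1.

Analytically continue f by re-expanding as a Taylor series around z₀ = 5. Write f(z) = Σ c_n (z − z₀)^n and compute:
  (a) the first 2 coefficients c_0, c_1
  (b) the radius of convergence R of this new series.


Let w = z − z₀, so z = z₀ + w.
Then -1 − z = -1 − (z₀ + w) = (-1 − z₀) − w = -6 − w.
f(z) = 1/(-6 − w)^2 = (1/(-6)^2) · (1 − w/(-6))^{−2}.
By the binomial series (1−u)^{−2} = Σ_{n≥0} C(n+1, 1) u^n for |u|<1, with u = w/(-6):
  c_n = C(n+1, 1) / (-6)^(n+2).
  c_0 = 1/(-6)^2 = 1/36.
  c_1 = 2/(-6)^3 = -1/108.
The series is valid for |w/d| < 1, i.e. |z − z₀| < |d|.
Radius of convergence: R = |-1 − z₀| = |-6| = 6 (distance from z₀ to the singularity z = -1).

c_0 = 1/36, c_1 = -1/108; R = 6.


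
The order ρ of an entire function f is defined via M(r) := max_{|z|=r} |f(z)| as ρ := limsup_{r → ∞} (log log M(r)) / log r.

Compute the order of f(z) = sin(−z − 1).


sin(w) is a linear combination of e^{iw} and e^{−iw} (or e^w, e^{−w} in the hyperbolic case), so |sin(w)| ≤ e^{|w|}. With w = −z − 1, |w| ≤ 1|z| + 1 = 1r + 1 on |z| = r, giving M(r) ≤ e^{1r + 1}, so ρ ≤ 1. On a suitable ray (z = it for sin/cos; z = t for sinh/cosh, t real → ∞), |sin(−z − 1)| grows like e^{1|t|}/2, so ρ ≥ 1. Hence ρ = 1.
Therefore ρ = 1.

Order ρ = 1.


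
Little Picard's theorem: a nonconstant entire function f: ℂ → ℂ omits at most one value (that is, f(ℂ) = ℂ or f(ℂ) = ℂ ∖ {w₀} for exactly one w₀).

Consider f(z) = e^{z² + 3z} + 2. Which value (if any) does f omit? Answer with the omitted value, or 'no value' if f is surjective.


Little Picard bounds the complement of f(ℂ) to at most one point.
The exponent g(z) = z² + 3z is a nonconstant polynomial, hence surjective onto ℂ. So e^{g(z)} takes every value in {e^w : w ∈ ℂ} = ℂ ∖ {0}. Adding 2 shifts the range to ℂ ∖ {2}. f omits exactly 2.

Omitted value: 2.


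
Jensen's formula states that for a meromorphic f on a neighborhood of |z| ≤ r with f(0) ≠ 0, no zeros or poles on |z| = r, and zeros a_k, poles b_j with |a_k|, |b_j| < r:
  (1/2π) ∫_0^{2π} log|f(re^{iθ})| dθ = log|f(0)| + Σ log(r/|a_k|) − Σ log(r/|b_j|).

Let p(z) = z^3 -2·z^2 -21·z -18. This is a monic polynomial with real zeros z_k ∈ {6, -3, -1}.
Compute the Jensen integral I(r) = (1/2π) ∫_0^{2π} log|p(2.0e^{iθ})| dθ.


Zeros: -3, -1, 6; r = 2.0.
Inside |z| < r: -1. Outside (|z| ≥ r): -3, 6.
p(0) = -18, so log|p(0)| = log(18) = 2.8904.
Apply Jensen: I(r) = log|p(0)| + Σ_k log(r/|z_k|), summed over zeros inside |z| < r.
  log(r/|z_k|) for z_k = -1: log(2.0/1) = 0.6931
  Outside zeros (-3, 6) contribute nothing to the Jensen sum.
Sum over inside zeros: 0.6931.
I(r) = log|p(0)| + (inside sum) = 2.8904 + 0.6931 = 3.5835.
Note: since some zeros are outside |z| ≤ r, the simplified n·log(r) form does NOT apply — only the inside zeros contribute.

I(r) ≈ 3.5835.


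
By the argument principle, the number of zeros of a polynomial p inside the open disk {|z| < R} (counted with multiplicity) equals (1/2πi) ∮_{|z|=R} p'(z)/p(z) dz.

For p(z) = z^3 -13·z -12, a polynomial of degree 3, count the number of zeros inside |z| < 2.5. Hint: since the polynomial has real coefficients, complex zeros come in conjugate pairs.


The zeros of p are: -1, 4, -3.
Their magnitudes are: 1, 4, 3.
Zeros with |z| < R = 2.5: -1.
Count = 1.
By the argument principle, (1/2πi) ∮_{|z|=R} p'(z)/p(z) dz equals exactly this count.

Number of zeros inside |z| < 2.5: 1.


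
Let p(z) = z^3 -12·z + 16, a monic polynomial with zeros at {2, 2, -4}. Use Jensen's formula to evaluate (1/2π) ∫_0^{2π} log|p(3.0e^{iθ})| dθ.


Zeros: -4, 2, 2; r = 3.0.
Inside |z| < r: 2, 2. Outside (|z| ≥ r): -4.
p(0) = 16, so log|p(0)| = log(16) = 2.7726.
Apply Jensen: I(r) = log|p(0)| + Σ_k log(r/|z_k|), summed over zeros inside |z| < r.
  log(r/|z_k|) for z_k = 2: log(3.0/2) = 0.4055
  log(r/|z_k|) for z_k = 2: log(3.0/2) = 0.4055
  Outside zeros (-4) contribute nothing to the Jensen sum.
Sum over inside zeros: 0.8109.
I(r) = log|p(0)| + (inside sum) = 2.7726 + 0.8109 = 3.5835.
Note: since some zeros are outside |z| ≤ r, the simplified n·log(r) form does NOT apply — only the inside zeros contribute.

I(r) ≈ 3.5835.


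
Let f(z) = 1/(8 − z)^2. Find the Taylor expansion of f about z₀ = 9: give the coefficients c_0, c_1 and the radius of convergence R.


Let w = z − z₀, so z = z₀ + w.
Then 8 − z = 8 − (z₀ + w) = (8 − z₀) − w = -1 − w.
f(z) = 1/(-1 − w)^2 = (1/(-1)^2) · (1 − w/(-1))^{−2}.
By the binomial series (1−u)^{−2} = Σ_{n≥0} C(n+1, 1) u^n for |u|<1, with u = w/(-1):
  c_n = C(n+1, 1) / (-1)^(n+2).
  c_0 = 1/(-1)^2 = 1.
  c_1 = 2/(-1)^3 = -2.
The series is valid for |w/d| < 1, i.e. |z − z₀| < |d|.
Radius of convergence: R = |8 − z₀| = |-1| = 1 (distance from z₀ to the singularity z = 8).

c_0 = 1, c_1 = -2; R = 1.


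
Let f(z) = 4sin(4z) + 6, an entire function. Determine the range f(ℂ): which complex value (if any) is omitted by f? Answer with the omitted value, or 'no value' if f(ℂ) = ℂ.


Little Picard bounds the complement of f(ℂ) to at most one point.
sin is entire and surjective onto ℂ: for every w ∈ ℂ, sin(ζ) = w has a solution ζ ∈ ℂ (e.g., via the complex inverse arcsin). With ζ = 4z this gives z = ζ/(4). Then 4·sin(4z) takes every value in 4·ℂ = ℂ, and adding 6 is a bijection of ℂ. So f is surjective and omits no value. (Note: only on the real line is sin bounded by [−1, 1].)

Omitted value: no value.


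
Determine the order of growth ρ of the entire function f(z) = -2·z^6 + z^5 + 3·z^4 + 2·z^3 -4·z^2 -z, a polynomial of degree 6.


|f(z)| ≤ Σ|c_k|·r^k = O(r^6) as r → ∞. Polynomial growth is O(e^{r^ε}) for every ε > 0 (since r^6/e^{r^ε} → 0), so ρ ≤ ε for all ε > 0, i.e. ρ = 0. Every nonconstant polynomial has order 0.
Therefore ρ = 0.

Order ρ = 0.


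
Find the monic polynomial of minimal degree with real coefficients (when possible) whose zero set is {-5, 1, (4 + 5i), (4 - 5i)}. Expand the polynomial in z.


The polynomial is p(z) = ∏_{α ∈ S} (z − α), where S = {-5, 1, (4 + 5i), (4 - 5i)}.
Expanding the product yields: p(z) = z^4 -4·z^3 + 4·z^2 + 204·z -205.
Note conjugate pairs combine to real quadratics: (z − (4+5i))(z − (4−5i)) = z² − 8z + 41.
The resulting polynomial has degree 4 and real coefficients as required.

p(z) = z^4 -4·z^3 + 4·z^2 + 204·z -205.


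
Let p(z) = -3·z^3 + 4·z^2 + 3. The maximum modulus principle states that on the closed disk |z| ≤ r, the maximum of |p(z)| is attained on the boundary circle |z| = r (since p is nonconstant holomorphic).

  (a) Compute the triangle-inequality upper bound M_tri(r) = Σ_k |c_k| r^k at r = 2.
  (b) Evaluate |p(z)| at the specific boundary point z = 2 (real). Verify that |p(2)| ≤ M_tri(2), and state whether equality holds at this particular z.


Coefficients: c_0 = 3, c_1 = 0, c_2 = 4, c_3 = -3. Radius r = 2.
Part (a). Triangle bound: M_tri(r) = Σ_k |c_k| r^k
  = |3|·2^0 + |0|·2^1 + |4|·2^2 + |-3|·2^3
  = 3 + 0 + 16 + 24 = 43.
This bounds M(r) := max_{|z|=r} |p(z)| from above; equality holds iff all terms c_k z^k can be made to align in phase at a single z on |z|=r.
Part (b). At z = 2 (real, on the circle |z| = r):
  p(2) = (3)·2^0 + (0)·2^1 + (4)·2^2 + (-3)·2^3 = -5.
  |p(2)| = 5.
Check: |p(2)| = 5 ≤ 43 = M_tri(2). ✓ Equality does not hold at z = 2 (the coefficients have mixed signs, so the terms do not all align in phase there).

M_tri(2) = 43; |p(2)| = 5; equality at z=2: no.


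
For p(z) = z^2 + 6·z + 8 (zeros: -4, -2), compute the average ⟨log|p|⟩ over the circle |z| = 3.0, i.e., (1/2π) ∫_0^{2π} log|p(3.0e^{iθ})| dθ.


Zeros: -4, -2; r = 3.0.
Inside |z| < r: -2. Outside (|z| ≥ r): -4.
p(0) = 8, so log|p(0)| = log(8) = 2.0794.
Apply Jensen: I(r) = log|p(0)| + Σ_k log(r/|z_k|), summed over zeros inside |z| < r.
  log(r/|z_k|) for z_k = -2: log(3.0/2) = 0.4055
  Outside zeros (-4) contribute nothing to the Jensen sum.
Sum over inside zeros: 0.4055.
I(r) = log|p(0)| + (inside sum) = 2.0794 + 0.4055 = 2.4849.
Note: since some zeros are outside |z| ≤ r, the simplified n·log(r) form does NOT apply — only the inside zeros contribute.

I(r) ≈ 2.4849.


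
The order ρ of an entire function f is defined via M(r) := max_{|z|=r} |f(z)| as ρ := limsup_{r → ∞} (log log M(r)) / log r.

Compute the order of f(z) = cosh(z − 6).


cosh(w) is a linear combination of e^{iw} and e^{−iw} (or e^w, e^{−w} in the hyperbolic case), so |cosh(w)| ≤ e^{|w|}. With w = z − 6, |w| ≤ 1|z| + 6 = 1r + 6 on |z| = r, giving M(r) ≤ e^{1r + 6}, so ρ ≤ 1. On a suitable ray (z = it for sin/cos; z = t for sinh/cosh, t real → ∞), |cosh(z − 6)| grows like e^{1|t|}/2, so ρ ≥ 1. Hence ρ = 1.
Therefore ρ = 1.

Order ρ = 1.
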